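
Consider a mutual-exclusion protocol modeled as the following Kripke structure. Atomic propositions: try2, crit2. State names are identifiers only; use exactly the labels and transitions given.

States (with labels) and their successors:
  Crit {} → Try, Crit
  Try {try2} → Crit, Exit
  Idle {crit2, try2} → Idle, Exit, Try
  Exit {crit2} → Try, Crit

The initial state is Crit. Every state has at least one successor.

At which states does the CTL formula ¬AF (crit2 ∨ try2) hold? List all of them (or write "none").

{Crit}

States satisfying crit2 ∨ try2: {Try, Idle, Exit}.
States satisfying AF (crit2 ∨ try2): {Try, Idle, Exit}.
States satisfying ¬AF (crit2 ∨ try2): {Crit}.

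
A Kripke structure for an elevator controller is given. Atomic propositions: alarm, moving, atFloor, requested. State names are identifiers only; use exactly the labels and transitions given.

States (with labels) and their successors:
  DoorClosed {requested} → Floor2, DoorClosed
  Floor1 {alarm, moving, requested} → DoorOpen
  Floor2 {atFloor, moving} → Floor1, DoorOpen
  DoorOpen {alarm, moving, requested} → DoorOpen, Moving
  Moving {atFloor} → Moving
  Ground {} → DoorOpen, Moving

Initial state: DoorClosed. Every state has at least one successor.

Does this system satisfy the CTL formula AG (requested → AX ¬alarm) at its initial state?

Does not hold

States satisfying requested → AX ¬alarm: {DoorClosed, Floor2, Moving, Ground}.
States satisfying AG (requested → AX ¬alarm): {Moving}.
DoorOpen is reachable from DoorClosed and violates requested → AX ¬alarm, so AG fails at DoorClosed.
DoorClosed ∉ Sat(AG (requested → AX ¬alarm)).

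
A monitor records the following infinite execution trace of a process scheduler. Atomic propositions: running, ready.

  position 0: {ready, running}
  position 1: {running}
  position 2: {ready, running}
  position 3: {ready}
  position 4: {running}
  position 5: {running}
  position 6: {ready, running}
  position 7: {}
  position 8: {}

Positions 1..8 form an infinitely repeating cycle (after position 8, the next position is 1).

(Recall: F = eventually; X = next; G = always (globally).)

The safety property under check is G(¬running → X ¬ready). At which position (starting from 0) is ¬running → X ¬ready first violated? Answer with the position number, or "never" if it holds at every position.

never

¬running → X ¬ready holds at every position 0..8, and those are all the positions the trace ever visits, so the invariant G(¬running → X ¬ready) is never violated.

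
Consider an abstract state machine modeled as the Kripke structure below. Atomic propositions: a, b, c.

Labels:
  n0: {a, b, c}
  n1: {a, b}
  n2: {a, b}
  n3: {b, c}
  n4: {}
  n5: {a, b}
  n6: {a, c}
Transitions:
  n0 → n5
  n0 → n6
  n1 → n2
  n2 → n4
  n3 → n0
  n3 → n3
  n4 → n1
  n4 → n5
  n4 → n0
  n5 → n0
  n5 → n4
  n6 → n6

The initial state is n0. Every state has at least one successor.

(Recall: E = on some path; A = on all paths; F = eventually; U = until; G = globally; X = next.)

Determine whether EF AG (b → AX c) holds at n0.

States satisfying AG (b → AX c): {n6}.
States satisfying EF AG (b → AX c): {n0, n1, n2, n3, n4, n5, n6}.
Some path from n0 reaches a state where AG (b → AX c) holds.
n0 ∈ Sat(EF AG (b → AX c)).

Yes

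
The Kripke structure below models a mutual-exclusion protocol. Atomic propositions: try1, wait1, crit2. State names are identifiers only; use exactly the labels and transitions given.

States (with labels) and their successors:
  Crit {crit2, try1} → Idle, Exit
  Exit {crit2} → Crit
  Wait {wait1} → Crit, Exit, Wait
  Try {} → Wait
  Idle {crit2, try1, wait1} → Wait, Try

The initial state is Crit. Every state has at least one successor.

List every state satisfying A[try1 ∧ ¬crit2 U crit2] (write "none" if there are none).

States satisfying try1 ∧ ¬crit2: ∅.
States satisfying crit2: {Crit, Exit, Idle}.
States satisfying A[try1 ∧ ¬crit2 U crit2]: {Crit, Exit, Idle}.

{Crit, Exit, Idle}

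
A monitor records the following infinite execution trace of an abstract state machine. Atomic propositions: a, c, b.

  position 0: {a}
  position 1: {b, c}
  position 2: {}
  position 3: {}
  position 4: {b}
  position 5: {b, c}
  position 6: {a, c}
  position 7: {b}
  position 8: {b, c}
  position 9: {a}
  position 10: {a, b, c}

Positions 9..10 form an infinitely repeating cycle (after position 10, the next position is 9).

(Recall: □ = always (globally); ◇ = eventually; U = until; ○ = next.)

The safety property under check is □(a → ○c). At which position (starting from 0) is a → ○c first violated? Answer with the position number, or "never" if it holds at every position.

6

Check a → ○c at each position in order: 0 ✓, 1 ✓, 2 ✓, 3 ✓, 4 ✓, 5 ✓.
At position 6 the labels are {a, c} and the next position 7 has {b}, so a → ○c is false there. This is the first violation.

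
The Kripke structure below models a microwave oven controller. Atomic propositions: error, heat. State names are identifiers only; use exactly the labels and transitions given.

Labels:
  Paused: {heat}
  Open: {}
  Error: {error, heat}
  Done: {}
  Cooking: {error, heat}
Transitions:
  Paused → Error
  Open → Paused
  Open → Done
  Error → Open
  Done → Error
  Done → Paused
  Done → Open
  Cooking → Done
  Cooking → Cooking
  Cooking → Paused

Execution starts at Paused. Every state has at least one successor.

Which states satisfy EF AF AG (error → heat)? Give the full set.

{Paused, Open, Error, Done, Cooking}

States satisfying AF AG (error → heat): {Paused, Open, Error, Done, Cooking}.
States satisfying EF AF AG (error → heat): {Paused, Open, Error, Done, Cooking}.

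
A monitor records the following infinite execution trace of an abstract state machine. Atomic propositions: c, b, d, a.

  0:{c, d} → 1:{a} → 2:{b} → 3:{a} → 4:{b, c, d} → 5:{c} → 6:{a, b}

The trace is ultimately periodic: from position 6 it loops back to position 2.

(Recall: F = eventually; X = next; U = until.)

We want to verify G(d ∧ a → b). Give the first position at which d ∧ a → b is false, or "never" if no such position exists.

never

d ∧ a → b holds at every position 0..6, and those are all the positions the trace ever visits, so the invariant G(d ∧ a → b) is never violated.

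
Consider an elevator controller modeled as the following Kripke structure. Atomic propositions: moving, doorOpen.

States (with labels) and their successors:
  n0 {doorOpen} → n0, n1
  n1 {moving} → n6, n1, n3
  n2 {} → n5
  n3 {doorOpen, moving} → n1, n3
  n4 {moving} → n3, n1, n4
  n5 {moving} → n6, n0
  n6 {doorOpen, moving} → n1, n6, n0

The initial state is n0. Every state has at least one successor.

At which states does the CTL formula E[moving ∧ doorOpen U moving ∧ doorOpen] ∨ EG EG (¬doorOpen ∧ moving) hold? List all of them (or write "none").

{n1, n3, n4, n6}

States satisfying moving ∧ doorOpen: {n3, n6}.
States satisfying E[moving ∧ doorOpen U moving ∧ doorOpen]: {n3, n6}.
States satisfying EG (¬doorOpen ∧ moving): {n1, n4}.
States satisfying EG EG (¬doorOpen ∧ moving): {n1, n4}.
States satisfying E[moving ∧ doorOpen U moving ∧ doorOpen] ∨ EG EG (¬doorOpen ∧ moving): {n1, n3, n4, n6}.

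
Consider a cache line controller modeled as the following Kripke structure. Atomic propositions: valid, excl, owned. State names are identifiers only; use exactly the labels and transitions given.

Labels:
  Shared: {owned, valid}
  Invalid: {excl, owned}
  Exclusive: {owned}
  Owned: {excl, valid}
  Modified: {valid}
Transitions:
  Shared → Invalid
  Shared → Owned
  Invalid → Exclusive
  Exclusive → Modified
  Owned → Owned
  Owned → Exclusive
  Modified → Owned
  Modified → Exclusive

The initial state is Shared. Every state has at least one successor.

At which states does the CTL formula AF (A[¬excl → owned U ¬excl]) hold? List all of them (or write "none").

{Shared, Invalid, Exclusive, Modified}

States satisfying A[¬excl → owned U ¬excl]: {Shared, Invalid, Exclusive, Modified}.
States satisfying AF (A[¬excl → owned U ¬excl]): {Shared, Invalid, Exclusive, Modified}.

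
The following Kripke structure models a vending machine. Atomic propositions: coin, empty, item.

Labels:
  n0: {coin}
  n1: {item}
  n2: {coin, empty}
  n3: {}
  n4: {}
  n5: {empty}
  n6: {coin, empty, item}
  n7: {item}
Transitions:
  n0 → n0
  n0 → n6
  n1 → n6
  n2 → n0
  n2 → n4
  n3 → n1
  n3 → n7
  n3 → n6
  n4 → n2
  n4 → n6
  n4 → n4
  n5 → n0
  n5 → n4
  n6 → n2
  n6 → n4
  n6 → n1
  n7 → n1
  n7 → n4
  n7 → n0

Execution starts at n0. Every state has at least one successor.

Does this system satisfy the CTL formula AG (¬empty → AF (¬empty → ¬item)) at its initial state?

States satisfying ¬empty → AF (¬empty → ¬item): {n0, n1, n2, n3, n4, n5, n6, n7}.
States satisfying AG (¬empty → AF (¬empty → ¬item)): {n0, n1, n2, n3, n4, n5, n6, n7}.
Every state reachable from n0 satisfies ¬empty → AF (¬empty → ¬item).
n0 ∈ Sat(AG (¬empty → AF (¬empty → ¬item))).

Yes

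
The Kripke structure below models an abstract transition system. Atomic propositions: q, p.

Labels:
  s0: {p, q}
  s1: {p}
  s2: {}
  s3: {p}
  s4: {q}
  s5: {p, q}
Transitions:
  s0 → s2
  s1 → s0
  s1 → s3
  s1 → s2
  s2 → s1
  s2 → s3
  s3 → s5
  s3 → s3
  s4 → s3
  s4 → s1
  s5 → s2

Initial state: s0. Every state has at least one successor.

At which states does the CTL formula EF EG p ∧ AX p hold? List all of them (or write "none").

States satisfying EG p: {s1, s3}.
States satisfying EF EG p: {s0, s1, s2, s3, s4, s5}.
States satisfying p: {s0, s1, s3, s5}.
States satisfying AX p: {s2, s3, s4}.
States satisfying EF EG p ∧ AX p: {s2, s3, s4}.

{s2, s3, s4}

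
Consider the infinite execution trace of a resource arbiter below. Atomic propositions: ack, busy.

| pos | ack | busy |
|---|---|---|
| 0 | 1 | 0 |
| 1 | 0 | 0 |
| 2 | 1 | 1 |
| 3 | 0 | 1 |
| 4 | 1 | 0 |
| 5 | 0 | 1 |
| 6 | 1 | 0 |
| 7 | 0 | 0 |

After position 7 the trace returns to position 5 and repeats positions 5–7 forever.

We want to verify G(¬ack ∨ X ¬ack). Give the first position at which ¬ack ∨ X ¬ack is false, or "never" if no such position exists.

never

¬ack ∨ X ¬ack holds at every position 0..7, and those are all the positions the trace ever visits, so the invariant G(¬ack ∨ X ¬ack) is never violated.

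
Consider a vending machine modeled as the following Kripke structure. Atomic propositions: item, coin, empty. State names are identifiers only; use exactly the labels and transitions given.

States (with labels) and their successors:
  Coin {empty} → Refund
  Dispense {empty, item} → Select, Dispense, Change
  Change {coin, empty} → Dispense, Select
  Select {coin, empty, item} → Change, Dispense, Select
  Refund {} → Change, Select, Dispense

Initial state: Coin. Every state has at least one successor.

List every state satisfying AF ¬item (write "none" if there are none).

States satisfying ¬item: {Coin, Change, Refund}.
States satisfying AF ¬item: {Coin, Change, Refund}.

{Coin, Change, Refund}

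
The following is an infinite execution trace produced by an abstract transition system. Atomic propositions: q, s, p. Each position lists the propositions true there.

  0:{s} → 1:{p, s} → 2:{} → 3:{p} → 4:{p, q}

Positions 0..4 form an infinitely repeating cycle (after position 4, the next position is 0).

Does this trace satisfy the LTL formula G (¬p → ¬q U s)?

¬p → ¬q U s must hold at every position from 0 onward. It fails at position 2, so G (¬p → ¬q U s) is false.
Positions where ¬p holds: 0, 2.
Check ¬q U s at each: 0→ok, 2→fails.

Violated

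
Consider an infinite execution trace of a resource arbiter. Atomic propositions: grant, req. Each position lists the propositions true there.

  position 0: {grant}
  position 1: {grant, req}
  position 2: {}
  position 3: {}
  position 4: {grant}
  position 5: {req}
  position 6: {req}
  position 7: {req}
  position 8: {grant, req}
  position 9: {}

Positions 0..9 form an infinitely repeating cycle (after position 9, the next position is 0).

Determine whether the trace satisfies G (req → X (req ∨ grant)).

req → X (req ∨ grant) must hold at every position from 0 onward. It fails at position 1, so G (req → X (req ∨ grant)) is false.
Positions where req holds: 1, 5, 6, 7, 8.
Check X (req ∨ grant) at each: 1→fails, 5→ok, 6→ok, 7→ok, 8→fails.

Does not hold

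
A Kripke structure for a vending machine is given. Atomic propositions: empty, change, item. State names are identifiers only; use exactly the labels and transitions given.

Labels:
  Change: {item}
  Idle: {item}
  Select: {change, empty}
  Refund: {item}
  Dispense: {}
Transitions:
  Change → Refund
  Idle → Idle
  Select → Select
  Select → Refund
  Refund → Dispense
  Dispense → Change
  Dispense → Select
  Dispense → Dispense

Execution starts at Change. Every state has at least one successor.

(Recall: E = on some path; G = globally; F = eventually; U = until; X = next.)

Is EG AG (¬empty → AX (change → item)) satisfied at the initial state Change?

States satisfying AG (¬empty → AX (change → item)): {Idle}.
States satisfying EG AG (¬empty → AX (change → item)): {Idle}.
No suitable path/successor from Change witnesses the formula.
Change ∉ Sat(EG AG (¬empty → AX (change → item))).

Does not hold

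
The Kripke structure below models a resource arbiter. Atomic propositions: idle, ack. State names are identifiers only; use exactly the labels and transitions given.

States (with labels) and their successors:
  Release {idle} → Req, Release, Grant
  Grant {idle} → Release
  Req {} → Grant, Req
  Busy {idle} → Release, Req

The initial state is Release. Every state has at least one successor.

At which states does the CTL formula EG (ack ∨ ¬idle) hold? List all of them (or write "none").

States satisfying ack ∨ ¬idle: {Req}.
States satisfying EG (ack ∨ ¬idle): {Req}.

{Req}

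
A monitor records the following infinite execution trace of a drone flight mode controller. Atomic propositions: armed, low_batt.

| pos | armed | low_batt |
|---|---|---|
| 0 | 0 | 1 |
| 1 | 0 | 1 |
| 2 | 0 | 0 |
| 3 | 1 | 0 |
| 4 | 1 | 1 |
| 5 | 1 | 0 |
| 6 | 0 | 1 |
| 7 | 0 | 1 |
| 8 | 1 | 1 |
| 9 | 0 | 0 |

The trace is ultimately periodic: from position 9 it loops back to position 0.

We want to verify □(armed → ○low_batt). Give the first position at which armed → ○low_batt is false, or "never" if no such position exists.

Check armed → ○low_batt at each position in order: 0 ✓, 1 ✓, 2 ✓, 3 ✓.
At position 4 the labels are {armed, low_batt} and the next position 5 has {armed}, so armed → ○low_batt is false there. This is the first violation.

4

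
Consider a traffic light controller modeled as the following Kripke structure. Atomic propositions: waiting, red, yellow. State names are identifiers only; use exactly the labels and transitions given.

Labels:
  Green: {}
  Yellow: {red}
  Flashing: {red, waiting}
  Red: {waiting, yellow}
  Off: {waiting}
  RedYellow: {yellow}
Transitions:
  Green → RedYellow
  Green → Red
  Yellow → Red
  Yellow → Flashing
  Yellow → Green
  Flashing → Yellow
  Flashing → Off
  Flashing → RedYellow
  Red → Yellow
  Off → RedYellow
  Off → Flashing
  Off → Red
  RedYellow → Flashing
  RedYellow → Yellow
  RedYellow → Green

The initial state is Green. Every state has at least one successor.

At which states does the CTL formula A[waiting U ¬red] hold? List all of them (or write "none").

States satisfying waiting: {Flashing, Red, Off}.
States satisfying ¬red: {Green, Red, Off, RedYellow}.
States satisfying A[waiting U ¬red]: {Green, Red, Off, RedYellow}.

{Green, Red, Off, RedYellow}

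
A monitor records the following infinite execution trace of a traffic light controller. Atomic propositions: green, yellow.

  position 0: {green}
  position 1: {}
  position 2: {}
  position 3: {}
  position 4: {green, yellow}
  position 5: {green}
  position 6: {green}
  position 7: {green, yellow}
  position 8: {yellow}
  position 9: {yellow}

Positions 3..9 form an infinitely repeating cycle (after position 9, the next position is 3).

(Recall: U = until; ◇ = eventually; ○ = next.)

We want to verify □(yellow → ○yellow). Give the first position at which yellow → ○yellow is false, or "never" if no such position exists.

4

Check yellow → ○yellow at each position in order: 0 ✓, 1 ✓, 2 ✓, 3 ✓.
At position 4 the labels are {green, yellow} and the next position 5 has {green}, so yellow → ○yellow is false there. This is the first violation.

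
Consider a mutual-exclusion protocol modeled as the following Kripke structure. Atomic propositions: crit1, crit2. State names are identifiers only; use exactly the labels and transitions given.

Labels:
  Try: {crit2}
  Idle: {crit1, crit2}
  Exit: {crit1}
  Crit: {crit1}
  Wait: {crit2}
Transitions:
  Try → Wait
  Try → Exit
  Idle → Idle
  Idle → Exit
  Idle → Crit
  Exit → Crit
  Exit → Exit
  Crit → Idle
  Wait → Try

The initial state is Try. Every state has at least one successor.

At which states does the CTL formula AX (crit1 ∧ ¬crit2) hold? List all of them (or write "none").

{Exit}

States satisfying crit1 ∧ ¬crit2: {Exit, Crit}.
States satisfying AX (crit1 ∧ ¬crit2): {Exit}.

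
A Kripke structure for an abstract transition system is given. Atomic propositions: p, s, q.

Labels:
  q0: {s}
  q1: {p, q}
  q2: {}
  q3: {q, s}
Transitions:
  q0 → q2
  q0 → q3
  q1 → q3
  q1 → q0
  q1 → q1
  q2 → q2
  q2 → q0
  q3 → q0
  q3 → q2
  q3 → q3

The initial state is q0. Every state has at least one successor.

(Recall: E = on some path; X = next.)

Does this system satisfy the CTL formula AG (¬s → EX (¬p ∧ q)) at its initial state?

Does not hold

States satisfying ¬s → EX (¬p ∧ q): {q0, q1, q3}.
States satisfying AG (¬s → EX (¬p ∧ q)): ∅.
q2 is reachable from q0 and violates ¬s → EX (¬p ∧ q), so AG fails at q0.
q0 ∉ Sat(AG (¬s → EX (¬p ∧ q))).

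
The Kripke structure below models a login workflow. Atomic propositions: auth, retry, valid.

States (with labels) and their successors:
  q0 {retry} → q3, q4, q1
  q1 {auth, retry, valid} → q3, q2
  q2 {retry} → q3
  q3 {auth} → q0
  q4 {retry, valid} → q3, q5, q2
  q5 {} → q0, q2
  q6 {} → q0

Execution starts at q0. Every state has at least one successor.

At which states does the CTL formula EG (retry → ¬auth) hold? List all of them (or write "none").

States satisfying retry → ¬auth: {q0, q2, q3, q4, q5, q6}.
States satisfying EG (retry → ¬auth): {q0, q2, q3, q4, q5, q6}.

{q0, q2, q3, q4, q5, q6}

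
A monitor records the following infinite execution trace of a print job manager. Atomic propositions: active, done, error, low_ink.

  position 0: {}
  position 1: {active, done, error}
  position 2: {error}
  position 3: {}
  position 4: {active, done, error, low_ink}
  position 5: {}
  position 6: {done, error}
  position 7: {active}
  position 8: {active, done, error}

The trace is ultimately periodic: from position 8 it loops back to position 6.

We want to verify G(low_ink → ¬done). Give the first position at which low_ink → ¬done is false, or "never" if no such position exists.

Check low_ink → ¬done at each position in order: 0 ✓, 1 ✓, 2 ✓, 3 ✓.
At position 4 the labels are {active, done, error, low_ink}, so low_ink → ¬done is false there. This is the first violation.

4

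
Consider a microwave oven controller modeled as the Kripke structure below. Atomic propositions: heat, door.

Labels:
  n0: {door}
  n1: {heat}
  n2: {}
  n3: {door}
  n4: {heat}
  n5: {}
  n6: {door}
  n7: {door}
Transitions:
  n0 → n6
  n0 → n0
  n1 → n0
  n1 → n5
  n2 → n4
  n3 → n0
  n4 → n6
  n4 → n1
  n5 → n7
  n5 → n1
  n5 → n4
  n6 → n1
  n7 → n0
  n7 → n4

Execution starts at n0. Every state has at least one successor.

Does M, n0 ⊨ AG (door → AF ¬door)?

States satisfying door → AF ¬door: {n1, n2, n4, n5, n6}.
States satisfying AG (door → AF ¬door): ∅.
n0 is reachable from n0 and violates door → AF ¬door, so AG fails at n0.
n0 ∉ Sat(AG (door → AF ¬door)).

Violated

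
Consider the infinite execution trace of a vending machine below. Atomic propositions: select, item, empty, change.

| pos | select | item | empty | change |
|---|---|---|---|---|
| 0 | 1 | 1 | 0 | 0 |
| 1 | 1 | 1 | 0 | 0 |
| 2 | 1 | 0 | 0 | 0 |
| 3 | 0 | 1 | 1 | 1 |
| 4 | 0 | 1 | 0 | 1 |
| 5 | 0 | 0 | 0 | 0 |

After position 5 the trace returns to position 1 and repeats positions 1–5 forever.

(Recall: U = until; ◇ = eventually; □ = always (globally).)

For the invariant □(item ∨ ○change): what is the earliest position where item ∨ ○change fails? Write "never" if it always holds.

Check item ∨ ○change at each position in order: 0 ✓, 1 ✓, 2 ✓, 3 ✓, 4 ✓.
At position 5 the labels are {} and the next position 1 has {item, select}, so item ∨ ○change is false there. This is the first violation.

5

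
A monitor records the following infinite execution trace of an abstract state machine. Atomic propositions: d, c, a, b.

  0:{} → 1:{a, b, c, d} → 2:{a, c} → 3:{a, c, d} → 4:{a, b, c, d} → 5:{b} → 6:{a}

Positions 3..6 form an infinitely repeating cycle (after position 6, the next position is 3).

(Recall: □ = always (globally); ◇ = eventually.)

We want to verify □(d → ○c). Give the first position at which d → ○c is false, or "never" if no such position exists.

Check d → ○c at each position in order: 0 ✓, 1 ✓, 2 ✓, 3 ✓.
At position 4 the labels are {a, b, c, d} and the next position 5 has {b}, so d → ○c is false there. This is the first violation.

4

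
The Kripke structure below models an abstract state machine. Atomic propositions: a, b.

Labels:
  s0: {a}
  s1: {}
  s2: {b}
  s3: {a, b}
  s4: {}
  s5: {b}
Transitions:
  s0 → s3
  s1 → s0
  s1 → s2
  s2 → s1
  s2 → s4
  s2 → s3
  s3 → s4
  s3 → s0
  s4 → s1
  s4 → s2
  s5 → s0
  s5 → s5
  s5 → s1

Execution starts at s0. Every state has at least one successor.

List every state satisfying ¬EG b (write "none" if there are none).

States satisfying b: {s2, s3, s5}.
States satisfying EG b: {s5}.
States satisfying ¬EG b: {s0, s1, s2, s3, s4}.

{s0, s1, s2, s3, s4}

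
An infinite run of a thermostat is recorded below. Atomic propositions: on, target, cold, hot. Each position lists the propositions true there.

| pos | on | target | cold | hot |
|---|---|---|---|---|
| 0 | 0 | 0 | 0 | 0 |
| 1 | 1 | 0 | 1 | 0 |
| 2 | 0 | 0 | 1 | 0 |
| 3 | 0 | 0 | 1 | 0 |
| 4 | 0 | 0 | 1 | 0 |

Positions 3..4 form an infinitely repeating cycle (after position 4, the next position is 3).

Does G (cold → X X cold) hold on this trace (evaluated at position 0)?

Satisfied

cold → X X cold holds at every position 0..4, and those are all positions ever visited, so G (cold → X X cold) holds.
Positions where cold holds: 1, 2, 3, 4.
Check X X cold at each: 1→ok, 2→ok, 3→ok, 4→ok.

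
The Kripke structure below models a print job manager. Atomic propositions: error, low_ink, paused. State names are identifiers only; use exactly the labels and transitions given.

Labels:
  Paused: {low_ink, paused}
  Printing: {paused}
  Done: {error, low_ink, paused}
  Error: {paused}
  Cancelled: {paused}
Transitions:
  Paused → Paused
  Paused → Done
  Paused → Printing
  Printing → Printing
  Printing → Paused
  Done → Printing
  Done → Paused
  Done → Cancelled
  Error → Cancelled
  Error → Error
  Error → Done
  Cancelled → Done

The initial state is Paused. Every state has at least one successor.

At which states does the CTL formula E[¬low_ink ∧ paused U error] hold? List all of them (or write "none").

{Done, Error, Cancelled}

States satisfying ¬low_ink ∧ paused: {Printing, Error, Cancelled}.
States satisfying error: {Done}.
States satisfying E[¬low_ink ∧ paused U error]: {Done, Error, Cancelled}.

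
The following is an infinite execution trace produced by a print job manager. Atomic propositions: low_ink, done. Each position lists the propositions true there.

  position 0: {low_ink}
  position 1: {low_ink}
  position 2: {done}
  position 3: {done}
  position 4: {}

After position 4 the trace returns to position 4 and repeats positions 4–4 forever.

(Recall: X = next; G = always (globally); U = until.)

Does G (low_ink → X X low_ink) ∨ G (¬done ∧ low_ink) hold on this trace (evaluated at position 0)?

low_ink → X X low_ink must hold at every position from 0 onward. It fails at position 0, so G (low_ink → X X low_ink) is false.
Positions where low_ink holds: 0, 1.
Check X X low_ink at each: 0→fails, 1→fails.
¬done ∧ low_ink must hold at every position from 0 onward. It fails at position 2, so G (¬done ∧ low_ink) is false.
At position 0: G (low_ink → X X low_ink) is false; G (¬done ∧ low_ink) is false; so G (low_ink → X X low_ink) ∨ G (¬done ∧ low_ink) is false.

Violated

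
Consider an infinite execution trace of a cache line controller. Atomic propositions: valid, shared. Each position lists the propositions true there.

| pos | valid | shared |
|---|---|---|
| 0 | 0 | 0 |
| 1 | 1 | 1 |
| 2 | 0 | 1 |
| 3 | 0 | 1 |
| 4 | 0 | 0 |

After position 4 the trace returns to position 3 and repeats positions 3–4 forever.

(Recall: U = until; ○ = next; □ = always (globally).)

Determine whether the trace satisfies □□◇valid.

Violated

□◇valid must hold at every position from 0 onward. It fails at position 0, so □□◇valid is false.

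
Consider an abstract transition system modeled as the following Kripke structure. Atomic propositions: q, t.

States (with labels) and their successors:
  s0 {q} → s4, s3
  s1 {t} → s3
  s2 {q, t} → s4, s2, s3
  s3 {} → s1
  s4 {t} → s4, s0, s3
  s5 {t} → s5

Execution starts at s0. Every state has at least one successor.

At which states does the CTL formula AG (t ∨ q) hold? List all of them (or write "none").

{s5}

States satisfying t ∨ q: {s0, s1, s2, s4, s5}.
States satisfying AG (t ∨ q): {s5}.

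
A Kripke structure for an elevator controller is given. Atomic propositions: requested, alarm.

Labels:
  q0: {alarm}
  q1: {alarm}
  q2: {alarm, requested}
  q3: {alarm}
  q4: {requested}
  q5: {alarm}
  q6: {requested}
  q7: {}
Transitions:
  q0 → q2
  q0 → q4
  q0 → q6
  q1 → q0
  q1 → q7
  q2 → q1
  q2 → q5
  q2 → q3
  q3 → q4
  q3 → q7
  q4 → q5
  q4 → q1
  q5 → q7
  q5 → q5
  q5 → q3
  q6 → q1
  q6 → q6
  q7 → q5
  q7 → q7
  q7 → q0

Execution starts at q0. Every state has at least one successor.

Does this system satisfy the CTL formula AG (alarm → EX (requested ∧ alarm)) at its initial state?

States satisfying alarm → EX (requested ∧ alarm): {q0, q4, q6, q7}.
States satisfying AG (alarm → EX (requested ∧ alarm)): ∅.
q1 is reachable from q0 and violates alarm → EX (requested ∧ alarm), so AG fails at q0.
q0 ∉ Sat(AG (alarm → EX (requested ∧ alarm))).

Does not hold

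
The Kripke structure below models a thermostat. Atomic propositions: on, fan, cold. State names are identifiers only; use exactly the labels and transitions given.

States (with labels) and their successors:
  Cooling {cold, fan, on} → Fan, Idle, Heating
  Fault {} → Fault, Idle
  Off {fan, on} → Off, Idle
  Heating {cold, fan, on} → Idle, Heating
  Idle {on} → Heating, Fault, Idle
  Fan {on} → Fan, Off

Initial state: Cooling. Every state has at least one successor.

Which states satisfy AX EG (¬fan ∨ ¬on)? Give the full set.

States satisfying EG (¬fan ∨ ¬on): {Fault, Idle, Fan}.
States satisfying AX EG (¬fan ∨ ¬on): {Fault}.

{Fault}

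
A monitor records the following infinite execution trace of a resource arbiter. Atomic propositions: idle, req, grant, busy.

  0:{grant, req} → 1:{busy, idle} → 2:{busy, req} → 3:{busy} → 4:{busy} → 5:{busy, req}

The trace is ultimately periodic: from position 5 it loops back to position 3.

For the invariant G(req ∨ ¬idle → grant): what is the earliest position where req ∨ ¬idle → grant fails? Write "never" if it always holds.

2

Check req ∨ ¬idle → grant at each position in order: 0 ✓, 1 ✓.
At position 2 the labels are {busy, req}, so req ∨ ¬idle → grant is false there. This is the first violation.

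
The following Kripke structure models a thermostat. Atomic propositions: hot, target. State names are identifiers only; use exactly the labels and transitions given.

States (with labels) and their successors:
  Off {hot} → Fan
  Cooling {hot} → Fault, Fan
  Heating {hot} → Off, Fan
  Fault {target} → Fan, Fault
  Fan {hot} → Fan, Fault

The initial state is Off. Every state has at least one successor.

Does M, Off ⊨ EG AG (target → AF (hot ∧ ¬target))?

States satisfying AG (target → AF (hot ∧ ¬target)): ∅.
States satisfying EG AG (target → AF (hot ∧ ¬target)): ∅.
No suitable path/successor from Off witnesses the formula.
Off ∉ Sat(EG AG (target → AF (hot ∧ ¬target))).

Does not hold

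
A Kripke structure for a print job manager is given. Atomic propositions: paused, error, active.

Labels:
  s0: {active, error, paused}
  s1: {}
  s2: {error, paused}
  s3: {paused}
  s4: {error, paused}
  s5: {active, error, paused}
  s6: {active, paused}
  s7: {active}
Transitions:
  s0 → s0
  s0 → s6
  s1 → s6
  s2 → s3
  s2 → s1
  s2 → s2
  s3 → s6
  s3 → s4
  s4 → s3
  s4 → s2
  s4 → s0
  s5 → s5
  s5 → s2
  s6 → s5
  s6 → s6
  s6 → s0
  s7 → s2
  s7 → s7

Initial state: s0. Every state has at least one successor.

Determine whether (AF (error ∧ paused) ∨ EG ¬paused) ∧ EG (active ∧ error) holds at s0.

States satisfying error ∧ paused: {s0, s2, s4, s5}.
States satisfying AF (error ∧ paused): {s0, s2, s4, s5}.
States satisfying ¬paused: {s1, s7}.
States satisfying EG ¬paused: {s7}.
States satisfying AF (error ∧ paused) ∨ EG ¬paused: {s0, s2, s4, s5, s7}.
States satisfying active ∧ error: {s0, s5}.
States satisfying EG (active ∧ error): {s0, s5}.
States satisfying (AF (error ∧ paused) ∨ EG ¬paused) ∧ EG (active ∧ error): {s0, s5}.
s0 ∈ Sat((AF (error ∧ paused) ∨ EG ¬paused) ∧ EG (active ∧ error)).

Yes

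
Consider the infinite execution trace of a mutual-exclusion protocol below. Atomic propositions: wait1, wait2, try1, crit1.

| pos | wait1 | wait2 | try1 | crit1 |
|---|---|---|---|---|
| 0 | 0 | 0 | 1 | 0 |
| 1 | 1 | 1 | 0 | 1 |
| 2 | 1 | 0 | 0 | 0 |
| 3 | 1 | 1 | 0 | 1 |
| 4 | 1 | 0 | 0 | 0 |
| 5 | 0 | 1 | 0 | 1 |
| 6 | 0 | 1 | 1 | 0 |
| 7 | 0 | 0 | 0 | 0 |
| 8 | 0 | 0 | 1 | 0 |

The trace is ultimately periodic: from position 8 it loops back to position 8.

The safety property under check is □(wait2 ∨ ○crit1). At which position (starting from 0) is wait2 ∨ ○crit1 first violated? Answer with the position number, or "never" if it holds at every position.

7

Check wait2 ∨ ○crit1 at each position in order: 0 ✓, 1 ✓, 2 ✓, 3 ✓, 4 ✓, 5 ✓, 6 ✓.
At position 7 the labels are {} and the next position 8 has {try1}, so wait2 ∨ ○crit1 is false there. This is the first violation.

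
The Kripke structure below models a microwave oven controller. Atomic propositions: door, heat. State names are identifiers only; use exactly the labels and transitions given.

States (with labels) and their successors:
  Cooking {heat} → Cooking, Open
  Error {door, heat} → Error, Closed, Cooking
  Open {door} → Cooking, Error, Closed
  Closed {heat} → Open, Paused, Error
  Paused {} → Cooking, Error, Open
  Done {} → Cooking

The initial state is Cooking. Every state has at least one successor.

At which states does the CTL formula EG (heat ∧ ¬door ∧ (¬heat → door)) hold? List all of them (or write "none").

{Cooking}

States satisfying heat ∧ ¬door ∧ (¬heat → door): {Cooking, Closed}.
States satisfying EG (heat ∧ ¬door ∧ (¬heat → door)): {Cooking}.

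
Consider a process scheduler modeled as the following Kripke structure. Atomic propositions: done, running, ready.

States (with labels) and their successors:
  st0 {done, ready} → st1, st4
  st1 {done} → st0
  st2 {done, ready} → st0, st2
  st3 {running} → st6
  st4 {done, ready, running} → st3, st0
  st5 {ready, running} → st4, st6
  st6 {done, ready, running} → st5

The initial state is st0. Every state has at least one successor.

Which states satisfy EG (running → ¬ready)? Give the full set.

States satisfying running → ¬ready: {st0, st1, st2, st3}.
States satisfying EG (running → ¬ready): {st0, st1, st2}.

{st0, st1, st2}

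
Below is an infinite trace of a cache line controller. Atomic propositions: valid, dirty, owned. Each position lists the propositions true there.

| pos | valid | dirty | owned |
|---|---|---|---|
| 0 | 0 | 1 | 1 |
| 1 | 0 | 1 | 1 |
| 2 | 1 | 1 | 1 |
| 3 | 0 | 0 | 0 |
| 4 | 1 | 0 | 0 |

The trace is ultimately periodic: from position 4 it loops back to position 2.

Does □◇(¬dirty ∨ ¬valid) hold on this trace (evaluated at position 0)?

Holds

◇(¬dirty ∨ ¬valid) holds at every position 0..4, and those are all positions ever visited, so □◇(¬dirty ∨ ¬valid) holds.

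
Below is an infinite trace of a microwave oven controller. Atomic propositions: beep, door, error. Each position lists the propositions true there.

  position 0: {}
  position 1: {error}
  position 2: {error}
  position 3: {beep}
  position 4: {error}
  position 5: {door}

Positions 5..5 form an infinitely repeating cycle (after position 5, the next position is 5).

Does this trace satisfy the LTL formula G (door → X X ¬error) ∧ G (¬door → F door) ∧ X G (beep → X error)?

Holds

The position after 0 is 1; G (beep → X error) is true there.
At position 0: G (door → X X ¬error) ∧ G (¬door → F door) is true; X G (beep → X error) is true; so G (door → X X ¬error) ∧ G (¬door → F door) ∧ X G (beep → X error) is true.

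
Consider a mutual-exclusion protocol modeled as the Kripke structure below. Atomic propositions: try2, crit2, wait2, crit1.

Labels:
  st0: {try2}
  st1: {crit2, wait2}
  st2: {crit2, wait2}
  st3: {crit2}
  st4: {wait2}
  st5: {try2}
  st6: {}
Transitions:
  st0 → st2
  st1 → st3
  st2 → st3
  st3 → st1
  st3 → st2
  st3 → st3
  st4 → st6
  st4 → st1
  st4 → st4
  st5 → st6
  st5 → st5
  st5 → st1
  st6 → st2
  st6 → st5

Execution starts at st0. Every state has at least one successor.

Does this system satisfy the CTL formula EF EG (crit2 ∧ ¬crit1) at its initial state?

Yes

States satisfying EG (crit2 ∧ ¬crit1): {st1, st2, st3}.
States satisfying EF EG (crit2 ∧ ¬crit1): {st0, st1, st2, st3, st4, st5, st6}.
Some path from st0 reaches a state where EG (crit2 ∧ ¬crit1) holds.
st0 ∈ Sat(EF EG (crit2 ∧ ¬crit1)).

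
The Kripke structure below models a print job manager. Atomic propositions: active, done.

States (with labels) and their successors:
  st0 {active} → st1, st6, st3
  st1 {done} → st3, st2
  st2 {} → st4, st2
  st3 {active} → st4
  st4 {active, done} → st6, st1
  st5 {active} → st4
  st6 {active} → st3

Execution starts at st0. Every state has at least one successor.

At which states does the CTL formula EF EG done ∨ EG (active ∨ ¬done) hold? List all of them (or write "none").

States satisfying EG done: ∅.
States satisfying EF EG done: ∅.
States satisfying active ∨ ¬done: {st0, st2, st3, st4, st5, st6}.
States satisfying EG (active ∨ ¬done): {st0, st2, st3, st4, st5, st6}.
States satisfying EF EG done ∨ EG (active ∨ ¬done): {st0, st2, st3, st4, st5, st6}.

{st0, st2, st3, st4, st5, st6}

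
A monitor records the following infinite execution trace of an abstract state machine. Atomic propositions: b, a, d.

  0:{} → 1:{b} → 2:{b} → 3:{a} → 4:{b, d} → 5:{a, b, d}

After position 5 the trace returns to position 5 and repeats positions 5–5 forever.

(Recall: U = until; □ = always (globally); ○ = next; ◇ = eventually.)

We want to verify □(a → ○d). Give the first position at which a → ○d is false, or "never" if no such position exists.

never

a → ○d holds at every position 0..5, and those are all the positions the trace ever visits, so the invariant □(a → ○d) is never violated.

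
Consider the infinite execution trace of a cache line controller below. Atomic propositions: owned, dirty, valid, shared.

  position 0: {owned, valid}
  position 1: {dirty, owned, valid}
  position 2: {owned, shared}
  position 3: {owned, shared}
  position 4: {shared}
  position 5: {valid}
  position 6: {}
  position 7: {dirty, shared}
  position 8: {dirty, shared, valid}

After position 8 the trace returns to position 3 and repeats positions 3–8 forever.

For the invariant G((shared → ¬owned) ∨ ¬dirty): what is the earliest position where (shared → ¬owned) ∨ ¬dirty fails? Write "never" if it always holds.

(shared → ¬owned) ∨ ¬dirty holds at every position 0..8, and those are all the positions the trace ever visits, so the invariant G((shared → ¬owned) ∨ ¬dirty) is never violated.

never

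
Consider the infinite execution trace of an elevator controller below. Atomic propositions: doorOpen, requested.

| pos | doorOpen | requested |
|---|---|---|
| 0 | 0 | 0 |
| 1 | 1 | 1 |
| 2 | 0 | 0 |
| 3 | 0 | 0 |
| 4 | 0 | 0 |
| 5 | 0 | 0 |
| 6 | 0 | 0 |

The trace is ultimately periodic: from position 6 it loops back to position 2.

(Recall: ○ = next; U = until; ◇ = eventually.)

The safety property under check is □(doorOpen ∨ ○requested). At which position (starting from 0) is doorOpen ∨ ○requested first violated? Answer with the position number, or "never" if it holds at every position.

Check doorOpen ∨ ○requested at each position in order: 0 ✓, 1 ✓.
At position 2 the labels are {} and the next position 3 has {}, so doorOpen ∨ ○requested is false there. This is the first violation.

2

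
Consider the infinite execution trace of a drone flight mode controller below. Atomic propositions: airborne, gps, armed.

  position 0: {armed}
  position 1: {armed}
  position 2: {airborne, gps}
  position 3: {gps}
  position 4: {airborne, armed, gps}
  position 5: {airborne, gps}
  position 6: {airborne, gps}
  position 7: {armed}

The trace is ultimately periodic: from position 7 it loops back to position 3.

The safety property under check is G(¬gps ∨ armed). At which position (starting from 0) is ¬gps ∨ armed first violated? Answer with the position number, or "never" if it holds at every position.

2

Check ¬gps ∨ armed at each position in order: 0 ✓, 1 ✓.
At position 2 the labels are {airborne, gps}, so ¬gps ∨ armed is false there. This is the first violation.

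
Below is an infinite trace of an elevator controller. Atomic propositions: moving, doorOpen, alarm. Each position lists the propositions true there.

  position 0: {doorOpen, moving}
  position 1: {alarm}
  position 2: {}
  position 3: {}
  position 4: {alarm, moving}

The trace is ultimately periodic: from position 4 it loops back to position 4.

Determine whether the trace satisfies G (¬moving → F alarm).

Satisfied

¬moving → F alarm holds at every position 0..4, and those are all positions ever visited, so G (¬moving → F alarm) holds.
Positions where ¬moving holds: 1, 2, 3.
Check F alarm at each: 1→ok, 2→ok, 3→ok.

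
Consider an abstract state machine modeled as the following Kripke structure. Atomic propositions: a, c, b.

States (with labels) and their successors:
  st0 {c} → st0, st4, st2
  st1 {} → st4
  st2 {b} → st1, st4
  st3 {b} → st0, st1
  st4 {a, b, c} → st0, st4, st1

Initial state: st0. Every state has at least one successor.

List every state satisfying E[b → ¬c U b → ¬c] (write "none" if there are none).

{st0, st1, st2, st3}

States satisfying b → ¬c: {st0, st1, st2, st3}.
States satisfying E[b → ¬c U b → ¬c]: {st0, st1, st2, st3}.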